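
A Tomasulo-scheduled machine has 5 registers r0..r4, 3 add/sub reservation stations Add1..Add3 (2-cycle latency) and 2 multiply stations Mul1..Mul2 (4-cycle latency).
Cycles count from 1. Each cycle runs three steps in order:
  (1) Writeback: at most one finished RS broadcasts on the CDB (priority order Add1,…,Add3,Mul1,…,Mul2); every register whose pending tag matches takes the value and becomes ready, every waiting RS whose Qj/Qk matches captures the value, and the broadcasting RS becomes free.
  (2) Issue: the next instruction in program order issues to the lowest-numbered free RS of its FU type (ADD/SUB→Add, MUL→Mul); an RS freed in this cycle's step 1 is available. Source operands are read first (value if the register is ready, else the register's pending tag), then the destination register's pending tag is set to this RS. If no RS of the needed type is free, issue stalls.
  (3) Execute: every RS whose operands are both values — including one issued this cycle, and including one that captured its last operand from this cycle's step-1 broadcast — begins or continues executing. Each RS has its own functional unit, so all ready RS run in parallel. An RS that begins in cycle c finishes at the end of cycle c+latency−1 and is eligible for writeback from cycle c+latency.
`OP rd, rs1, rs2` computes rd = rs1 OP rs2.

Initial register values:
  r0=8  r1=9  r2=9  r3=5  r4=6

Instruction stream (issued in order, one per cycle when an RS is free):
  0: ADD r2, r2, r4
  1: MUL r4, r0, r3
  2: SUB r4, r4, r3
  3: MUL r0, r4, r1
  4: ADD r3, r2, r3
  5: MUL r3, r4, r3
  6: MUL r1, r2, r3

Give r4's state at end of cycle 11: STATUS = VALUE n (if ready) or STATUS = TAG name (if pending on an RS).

  c1: issue ADD r2<-Add1  regs: r0:8,r1:9,r2:Add1,r3:5,r4:6
  c2: issue MUL r4<-Mul1  regs: r0:8,r1:9,r2:Add1,r3:5,r4:Mul1
  c3: CDB Add1=15; issue SUB r4<-Add1  regs: r0:8,r1:9,r2:15,r3:5,r4:Add1
  c4: issue MUL r0<-Mul2  regs: r0:Mul2,r1:9,r2:15,r3:5,r4:Add1
  c5: issue ADD r3<-Add2  regs: r0:Mul2,r1:9,r2:15,r3:Add2,r4:Add1
  c6: CDB Mul1=40; issue MUL r3<-Mul1  regs: r0:Mul2,r1:9,r2:15,r3:Mul1,r4:Add1
  c7: CDB Add2=20; stall  regs: r0:Mul2,r1:9,r2:15,r3:Mul1,r4:Add1
  c8: CDB Add1=35; stall  regs: r0:Mul2,r1:9,r2:15,r3:Mul1,r4:35
  c9: stall  regs: r0:Mul2,r1:9,r2:15,r3:Mul1,r4:35
  c10: stall  regs: r0:Mul2,r1:9,r2:15,r3:Mul1,r4:35
  c11: stall  regs: r0:Mul2,r1:9,r2:15,r3:Mul1,r4:35

STATUS = VALUE 35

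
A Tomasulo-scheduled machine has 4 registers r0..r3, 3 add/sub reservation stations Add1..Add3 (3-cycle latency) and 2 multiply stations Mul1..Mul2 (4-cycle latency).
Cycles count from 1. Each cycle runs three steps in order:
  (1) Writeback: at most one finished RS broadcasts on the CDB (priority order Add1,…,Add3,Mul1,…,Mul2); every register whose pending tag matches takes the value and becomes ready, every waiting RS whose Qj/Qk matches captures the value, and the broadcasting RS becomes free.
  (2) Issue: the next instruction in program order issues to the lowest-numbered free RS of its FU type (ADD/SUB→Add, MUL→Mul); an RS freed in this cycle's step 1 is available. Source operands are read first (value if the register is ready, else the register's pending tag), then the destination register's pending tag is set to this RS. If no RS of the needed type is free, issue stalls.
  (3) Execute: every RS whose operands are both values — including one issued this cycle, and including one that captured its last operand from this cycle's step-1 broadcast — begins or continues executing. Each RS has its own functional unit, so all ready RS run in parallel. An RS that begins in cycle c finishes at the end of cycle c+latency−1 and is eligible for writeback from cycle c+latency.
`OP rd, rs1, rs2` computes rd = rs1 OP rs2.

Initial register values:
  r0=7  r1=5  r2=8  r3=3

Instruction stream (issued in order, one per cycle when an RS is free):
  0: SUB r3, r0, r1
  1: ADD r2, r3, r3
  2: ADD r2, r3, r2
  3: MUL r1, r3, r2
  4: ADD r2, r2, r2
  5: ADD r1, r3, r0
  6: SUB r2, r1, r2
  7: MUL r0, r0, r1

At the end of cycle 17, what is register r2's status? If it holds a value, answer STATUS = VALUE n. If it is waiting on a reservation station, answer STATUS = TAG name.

c1: issue SUB r3<-Add1 | r0:7,r1:5,r2:8,r3:Add1
c2: issue ADD r2<-Add2 | r0:7,r1:5,r2:Add2,r3:Add1
c3: issue ADD r2<-Add3 | r0:7,r1:5,r2:Add3,r3:Add1
c4: CDB Add1=2; issue MUL r1<-Mul1 | r0:7,r1:Mul1,r2:Add3,r3:2
c5: issue ADD r2<-Add1 | r0:7,r1:Mul1,r2:Add1,r3:2
c6: stall | r0:7,r1:Mul1,r2:Add1,r3:2
c7: CDB Add2=4; issue ADD r1<-Add2 | r0:7,r1:Add2,r2:Add1,r3:2
c8: stall | r0:7,r1:Add2,r2:Add1,r3:2
c9: stall | r0:7,r1:Add2,r2:Add1,r3:2
c10: CDB Add2=9; issue SUB r2<-Add2 | r0:7,r1:9,r2:Add2,r3:2
c11: CDB Add3=6; issue MUL r0<-Mul2 | r0:Mul2,r1:9,r2:Add2,r3:2
c12: - | r0:Mul2,r1:9,r2:Add2,r3:2
c13: - | r0:Mul2,r1:9,r2:Add2,r3:2
c14: CDB Add1=12 | r0:Mul2,r1:9,r2:Add2,r3:2
c15: CDB Mul1=12 | r0:Mul2,r1:9,r2:Add2,r3:2
c16: CDB Mul2=63 | r0:63,r1:9,r2:Add2,r3:2
c17: CDB Add2=-3 | r0:63,r1:9,r2:-3,r3:2

STATUS = VALUE -3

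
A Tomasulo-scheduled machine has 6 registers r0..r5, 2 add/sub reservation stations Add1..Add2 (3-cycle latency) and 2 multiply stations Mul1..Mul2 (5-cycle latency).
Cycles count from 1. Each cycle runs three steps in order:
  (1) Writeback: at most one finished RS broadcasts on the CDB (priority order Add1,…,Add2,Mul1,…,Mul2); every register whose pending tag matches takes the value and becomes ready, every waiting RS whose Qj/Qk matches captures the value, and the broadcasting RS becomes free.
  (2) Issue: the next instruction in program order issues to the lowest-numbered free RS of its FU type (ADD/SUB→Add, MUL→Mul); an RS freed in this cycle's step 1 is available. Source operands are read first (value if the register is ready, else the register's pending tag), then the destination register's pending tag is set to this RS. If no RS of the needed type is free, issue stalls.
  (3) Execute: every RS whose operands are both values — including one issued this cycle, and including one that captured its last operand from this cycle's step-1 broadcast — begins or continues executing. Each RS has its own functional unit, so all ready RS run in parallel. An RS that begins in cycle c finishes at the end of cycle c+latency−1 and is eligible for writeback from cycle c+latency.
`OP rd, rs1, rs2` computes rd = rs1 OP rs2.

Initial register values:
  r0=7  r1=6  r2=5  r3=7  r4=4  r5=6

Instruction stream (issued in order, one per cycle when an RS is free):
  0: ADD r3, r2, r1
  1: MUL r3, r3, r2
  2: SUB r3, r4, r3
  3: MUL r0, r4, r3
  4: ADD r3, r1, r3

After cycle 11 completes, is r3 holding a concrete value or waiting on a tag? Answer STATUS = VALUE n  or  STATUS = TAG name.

  c1: issue ADD r3<-Add1  regs: r0:7,r1:6,r2:5,r3:Add1,r4:4,r5:6
  c2: issue MUL r3<-Mul1  regs: r0:7,r1:6,r2:5,r3:Mul1,r4:4,r5:6
  c3: issue SUB r3<-Add2  regs: r0:7,r1:6,r2:5,r3:Add2,r4:4,r5:6
  c4: CDB Add1=11; issue MUL r0<-Mul2  regs: r0:Mul2,r1:6,r2:5,r3:Add2,r4:4,r5:6
  c5: issue ADD r3<-Add1  regs: r0:Mul2,r1:6,r2:5,r3:Add1,r4:4,r5:6
  c6: -  regs: r0:Mul2,r1:6,r2:5,r3:Add1,r4:4,r5:6
  c7: -  regs: r0:Mul2,r1:6,r2:5,r3:Add1,r4:4,r5:6
  c8: -  regs: r0:Mul2,r1:6,r2:5,r3:Add1,r4:4,r5:6
  c9: CDB Mul1=55  regs: r0:Mul2,r1:6,r2:5,r3:Add1,r4:4,r5:6
  c10: -  regs: r0:Mul2,r1:6,r2:5,r3:Add1,r4:4,r5:6
  c11: -  regs: r0:Mul2,r1:6,r2:5,r3:Add1,r4:4,r5:6

STATUS = TAG Add1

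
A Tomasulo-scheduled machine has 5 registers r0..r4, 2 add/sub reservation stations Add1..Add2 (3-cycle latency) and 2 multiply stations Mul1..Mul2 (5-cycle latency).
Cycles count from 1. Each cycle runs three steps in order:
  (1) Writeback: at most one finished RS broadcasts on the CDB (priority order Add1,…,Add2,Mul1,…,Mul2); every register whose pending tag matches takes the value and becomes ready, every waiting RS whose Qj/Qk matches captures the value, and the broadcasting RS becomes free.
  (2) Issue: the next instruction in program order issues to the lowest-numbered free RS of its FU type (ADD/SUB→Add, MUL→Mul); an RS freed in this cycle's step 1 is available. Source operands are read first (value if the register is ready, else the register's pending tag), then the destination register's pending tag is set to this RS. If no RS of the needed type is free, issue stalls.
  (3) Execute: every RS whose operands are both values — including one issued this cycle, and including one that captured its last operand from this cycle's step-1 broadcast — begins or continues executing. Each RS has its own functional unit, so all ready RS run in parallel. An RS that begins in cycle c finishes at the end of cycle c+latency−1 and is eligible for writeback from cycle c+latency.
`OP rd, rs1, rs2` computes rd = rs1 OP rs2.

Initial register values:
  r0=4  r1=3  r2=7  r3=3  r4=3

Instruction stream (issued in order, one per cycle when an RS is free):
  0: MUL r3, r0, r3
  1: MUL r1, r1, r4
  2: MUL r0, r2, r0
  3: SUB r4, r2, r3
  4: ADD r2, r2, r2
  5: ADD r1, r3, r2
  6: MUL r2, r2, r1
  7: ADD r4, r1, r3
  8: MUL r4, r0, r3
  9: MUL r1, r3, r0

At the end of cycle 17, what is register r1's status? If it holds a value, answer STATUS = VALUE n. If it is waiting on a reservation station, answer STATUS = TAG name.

STATUS = VALUE 26

  c1: issue MUL r3<-Mul1  regs: r0:4,r1:3,r2:7,r3:Mul1,r4:3
  c2: issue MUL r1<-Mul2  regs: r0:4,r1:Mul2,r2:7,r3:Mul1,r4:3
  c3: stall  regs: r0:4,r1:Mul2,r2:7,r3:Mul1,r4:3
  c4: stall  regs: r0:4,r1:Mul2,r2:7,r3:Mul1,r4:3
  c5: stall  regs: r0:4,r1:Mul2,r2:7,r3:Mul1,r4:3
  c6: CDB Mul1=12; issue MUL r0<-Mul1  regs: r0:Mul1,r1:Mul2,r2:7,r3:12,r4:3
  c7: CDB Mul2=9; issue SUB r4<-Add1  regs: r0:Mul1,r1:9,r2:7,r3:12,r4:Add1
  c8: issue ADD r2<-Add2  regs: r0:Mul1,r1:9,r2:Add2,r3:12,r4:Add1
  c9: stall  regs: r0:Mul1,r1:9,r2:Add2,r3:12,r4:Add1
  c10: CDB Add1=-5; issue ADD r1<-Add1  regs: r0:Mul1,r1:Add1,r2:Add2,r3:12,r4:-5
  c11: CDB Add2=14; issue MUL r2<-Mul2  regs: r0:Mul1,r1:Add1,r2:Mul2,r3:12,r4:-5
  c12: CDB Mul1=28; issue ADD r4<-Add2  regs: r0:28,r1:Add1,r2:Mul2,r3:12,r4:Add2
  c13: issue MUL r4<-Mul1  regs: r0:28,r1:Add1,r2:Mul2,r3:12,r4:Mul1
  c14: CDB Add1=26; stall  regs: r0:28,r1:26,r2:Mul2,r3:12,r4:Mul1
  c15: stall  regs: r0:28,r1:26,r2:Mul2,r3:12,r4:Mul1
  c16: stall  regs: r0:28,r1:26,r2:Mul2,r3:12,r4:Mul1
  c17: CDB Add2=38; stall  regs: r0:28,r1:26,r2:Mul2,r3:12,r4:Mul1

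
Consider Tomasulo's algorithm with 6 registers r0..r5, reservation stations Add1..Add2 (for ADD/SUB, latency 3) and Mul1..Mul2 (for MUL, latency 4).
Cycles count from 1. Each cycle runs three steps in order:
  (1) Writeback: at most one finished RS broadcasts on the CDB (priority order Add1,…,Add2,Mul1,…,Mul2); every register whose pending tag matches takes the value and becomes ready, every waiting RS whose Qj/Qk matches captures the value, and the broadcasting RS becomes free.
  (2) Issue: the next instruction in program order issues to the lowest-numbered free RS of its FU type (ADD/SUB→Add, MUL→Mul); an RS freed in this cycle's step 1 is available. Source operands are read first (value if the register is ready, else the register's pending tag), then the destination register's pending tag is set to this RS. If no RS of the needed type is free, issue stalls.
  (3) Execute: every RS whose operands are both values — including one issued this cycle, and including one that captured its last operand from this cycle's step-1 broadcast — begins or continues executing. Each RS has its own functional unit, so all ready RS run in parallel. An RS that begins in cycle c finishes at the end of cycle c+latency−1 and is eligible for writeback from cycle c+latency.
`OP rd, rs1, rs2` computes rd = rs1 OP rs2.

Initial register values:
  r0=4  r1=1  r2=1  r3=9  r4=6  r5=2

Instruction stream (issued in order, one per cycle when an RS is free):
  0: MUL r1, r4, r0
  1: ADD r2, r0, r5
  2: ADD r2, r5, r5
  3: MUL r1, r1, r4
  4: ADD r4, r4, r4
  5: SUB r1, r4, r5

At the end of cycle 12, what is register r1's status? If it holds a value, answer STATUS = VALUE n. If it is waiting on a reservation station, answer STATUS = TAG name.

STATUS = VALUE 10

cycle 1: issue MUL r1<-Mul1 // r0:4,r1:Mul1,r2:1,r3:9,r4:6,r5:2
cycle 2: issue ADD r2<-Add1 // r0:4,r1:Mul1,r2:Add1,r3:9,r4:6,r5:2
cycle 3: issue ADD r2<-Add2 // r0:4,r1:Mul1,r2:Add2,r3:9,r4:6,r5:2
cycle 4: issue MUL r1<-Mul2 // r0:4,r1:Mul2,r2:Add2,r3:9,r4:6,r5:2
cycle 5: CDB Add1=6; issue ADD r4<-Add1 // r0:4,r1:Mul2,r2:Add2,r3:9,r4:Add1,r5:2
cycle 6: CDB Add2=4; issue SUB r1<-Add2 // r0:4,r1:Add2,r2:4,r3:9,r4:Add1,r5:2
cycle 7: CDB Mul1=24 // r0:4,r1:Add2,r2:4,r3:9,r4:Add1,r5:2
cycle 8: CDB Add1=12 // r0:4,r1:Add2,r2:4,r3:9,r4:12,r5:2
cycle 9: - // r0:4,r1:Add2,r2:4,r3:9,r4:12,r5:2
cycle 10: - // r0:4,r1:Add2,r2:4,r3:9,r4:12,r5:2
cycle 11: CDB Add2=10 // r0:4,r1:10,r2:4,r3:9,r4:12,r5:2
cycle 12: CDB Mul2=144 // r0:4,r1:10,r2:4,r3:9,r4:12,r5:2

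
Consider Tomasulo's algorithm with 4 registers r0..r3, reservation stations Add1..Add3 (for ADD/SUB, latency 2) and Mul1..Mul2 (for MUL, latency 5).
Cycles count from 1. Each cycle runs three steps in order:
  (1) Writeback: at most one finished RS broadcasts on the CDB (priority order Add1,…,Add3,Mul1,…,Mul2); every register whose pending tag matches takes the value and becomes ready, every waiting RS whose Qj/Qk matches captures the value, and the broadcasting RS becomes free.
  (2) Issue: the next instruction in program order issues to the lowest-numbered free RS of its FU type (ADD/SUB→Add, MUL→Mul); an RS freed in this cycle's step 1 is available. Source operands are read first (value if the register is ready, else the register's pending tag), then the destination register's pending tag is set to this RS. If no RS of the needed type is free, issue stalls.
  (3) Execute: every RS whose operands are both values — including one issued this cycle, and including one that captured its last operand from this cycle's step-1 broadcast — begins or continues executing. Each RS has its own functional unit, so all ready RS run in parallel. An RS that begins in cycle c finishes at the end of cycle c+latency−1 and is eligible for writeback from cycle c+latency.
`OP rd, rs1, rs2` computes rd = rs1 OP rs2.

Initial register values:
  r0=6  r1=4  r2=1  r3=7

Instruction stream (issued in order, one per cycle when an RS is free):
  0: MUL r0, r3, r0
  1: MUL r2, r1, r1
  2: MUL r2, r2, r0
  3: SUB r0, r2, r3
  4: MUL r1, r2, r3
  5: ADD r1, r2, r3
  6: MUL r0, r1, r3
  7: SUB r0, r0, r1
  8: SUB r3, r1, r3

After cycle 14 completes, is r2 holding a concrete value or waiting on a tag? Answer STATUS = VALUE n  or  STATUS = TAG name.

STATUS = VALUE 672

c1: issue MUL r0<-Mul1 | r0:Mul1,r1:4,r2:1,r3:7
c2: issue MUL r2<-Mul2 | r0:Mul1,r1:4,r2:Mul2,r3:7
c3: stall | r0:Mul1,r1:4,r2:Mul2,r3:7
c4: stall | r0:Mul1,r1:4,r2:Mul2,r3:7
c5: stall | r0:Mul1,r1:4,r2:Mul2,r3:7
c6: CDB Mul1=42; issue MUL r2<-Mul1 | r0:42,r1:4,r2:Mul1,r3:7
c7: CDB Mul2=16; issue SUB r0<-Add1 | r0:Add1,r1:4,r2:Mul1,r3:7
c8: issue MUL r1<-Mul2 | r0:Add1,r1:Mul2,r2:Mul1,r3:7
c9: issue ADD r1<-Add2 | r0:Add1,r1:Add2,r2:Mul1,r3:7
c10: stall | r0:Add1,r1:Add2,r2:Mul1,r3:7
c11: stall | r0:Add1,r1:Add2,r2:Mul1,r3:7
c12: CDB Mul1=672; issue MUL r0<-Mul1 | r0:Mul1,r1:Add2,r2:672,r3:7
c13: issue SUB r0<-Add3 | r0:Add3,r1:Add2,r2:672,r3:7
c14: CDB Add1=665; issue SUB r3<-Add1 | r0:Add3,r1:Add2,r2:672,r3:Add1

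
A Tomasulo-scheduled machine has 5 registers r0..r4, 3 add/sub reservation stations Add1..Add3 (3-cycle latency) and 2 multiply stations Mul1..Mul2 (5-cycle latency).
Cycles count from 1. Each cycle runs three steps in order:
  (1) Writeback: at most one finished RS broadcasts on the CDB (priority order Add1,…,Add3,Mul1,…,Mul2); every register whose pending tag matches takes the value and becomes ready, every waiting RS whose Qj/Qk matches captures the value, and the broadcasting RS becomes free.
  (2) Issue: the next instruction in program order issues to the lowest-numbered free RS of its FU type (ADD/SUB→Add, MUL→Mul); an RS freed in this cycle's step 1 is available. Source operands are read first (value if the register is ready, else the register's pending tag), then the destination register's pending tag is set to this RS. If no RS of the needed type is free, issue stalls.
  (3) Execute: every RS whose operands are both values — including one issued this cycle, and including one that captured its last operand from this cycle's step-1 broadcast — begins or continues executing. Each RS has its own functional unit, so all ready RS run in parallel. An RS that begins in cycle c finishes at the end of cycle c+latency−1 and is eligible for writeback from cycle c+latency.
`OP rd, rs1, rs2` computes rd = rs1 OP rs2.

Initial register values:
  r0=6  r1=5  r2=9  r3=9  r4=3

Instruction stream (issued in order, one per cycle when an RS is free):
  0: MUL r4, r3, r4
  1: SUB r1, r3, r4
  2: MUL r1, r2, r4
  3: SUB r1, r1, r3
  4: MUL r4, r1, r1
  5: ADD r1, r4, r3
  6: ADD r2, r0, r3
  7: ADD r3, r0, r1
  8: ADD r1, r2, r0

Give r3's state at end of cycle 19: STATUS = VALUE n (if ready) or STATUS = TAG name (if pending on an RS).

cycle 1: issue MUL r4<-Mul1 // r0:6,r1:5,r2:9,r3:9,r4:Mul1
cycle 2: issue SUB r1<-Add1 // r0:6,r1:Add1,r2:9,r3:9,r4:Mul1
cycle 3: issue MUL r1<-Mul2 // r0:6,r1:Mul2,r2:9,r3:9,r4:Mul1
cycle 4: issue SUB r1<-Add2 // r0:6,r1:Add2,r2:9,r3:9,r4:Mul1
cycle 5: stall // r0:6,r1:Add2,r2:9,r3:9,r4:Mul1
cycle 6: CDB Mul1=27; issue MUL r4<-Mul1 // r0:6,r1:Add2,r2:9,r3:9,r4:Mul1
cycle 7: issue ADD r1<-Add3 // r0:6,r1:Add3,r2:9,r3:9,r4:Mul1
cycle 8: stall // r0:6,r1:Add3,r2:9,r3:9,r4:Mul1
cycle 9: CDB Add1=-18; issue ADD r2<-Add1 // r0:6,r1:Add3,r2:Add1,r3:9,r4:Mul1
cycle 10: stall // r0:6,r1:Add3,r2:Add1,r3:9,r4:Mul1
cycle 11: CDB Mul2=243; stall // r0:6,r1:Add3,r2:Add1,r3:9,r4:Mul1
cycle 12: CDB Add1=15; issue ADD r3<-Add1 // r0:6,r1:Add3,r2:15,r3:Add1,r4:Mul1
cycle 13: stall // r0:6,r1:Add3,r2:15,r3:Add1,r4:Mul1
cycle 14: CDB Add2=234; issue ADD r1<-Add2 // r0:6,r1:Add2,r2:15,r3:Add1,r4:Mul1
cycle 15: - // r0:6,r1:Add2,r2:15,r3:Add1,r4:Mul1
cycle 16: - // r0:6,r1:Add2,r2:15,r3:Add1,r4:Mul1
cycle 17: CDB Add2=21 // r0:6,r1:21,r2:15,r3:Add1,r4:Mul1
cycle 18: - // r0:6,r1:21,r2:15,r3:Add1,r4:Mul1
cycle 19: CDB Mul1=54756 // r0:6,r1:21,r2:15,r3:Add1,r4:54756

STATUS = TAG Add1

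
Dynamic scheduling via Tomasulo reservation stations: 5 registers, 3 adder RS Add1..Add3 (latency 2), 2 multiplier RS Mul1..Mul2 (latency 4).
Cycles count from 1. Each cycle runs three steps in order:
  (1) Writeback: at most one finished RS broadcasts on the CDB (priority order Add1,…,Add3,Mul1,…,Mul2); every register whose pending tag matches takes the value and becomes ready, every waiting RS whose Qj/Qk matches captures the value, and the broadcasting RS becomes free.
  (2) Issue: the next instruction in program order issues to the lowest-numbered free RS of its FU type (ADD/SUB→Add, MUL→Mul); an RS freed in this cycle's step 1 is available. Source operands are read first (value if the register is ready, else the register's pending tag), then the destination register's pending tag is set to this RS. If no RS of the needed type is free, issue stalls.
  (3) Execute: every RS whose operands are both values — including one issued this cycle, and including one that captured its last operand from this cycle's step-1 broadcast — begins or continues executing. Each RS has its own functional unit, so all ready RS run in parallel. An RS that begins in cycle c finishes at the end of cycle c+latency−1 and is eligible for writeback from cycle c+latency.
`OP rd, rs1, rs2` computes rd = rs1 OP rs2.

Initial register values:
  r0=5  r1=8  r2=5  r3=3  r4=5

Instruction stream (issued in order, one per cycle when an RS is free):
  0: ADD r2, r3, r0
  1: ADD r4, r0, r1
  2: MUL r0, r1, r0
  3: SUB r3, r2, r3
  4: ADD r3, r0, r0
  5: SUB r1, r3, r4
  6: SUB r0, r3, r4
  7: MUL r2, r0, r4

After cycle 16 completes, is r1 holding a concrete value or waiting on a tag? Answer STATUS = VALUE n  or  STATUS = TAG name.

  c1: issue ADD r2<-Add1  regs: r0:5,r1:8,r2:Add1,r3:3,r4:5
  c2: issue ADD r4<-Add2  regs: r0:5,r1:8,r2:Add1,r3:3,r4:Add2
  c3: CDB Add1=8; issue MUL r0<-Mul1  regs: r0:Mul1,r1:8,r2:8,r3:3,r4:Add2
  c4: CDB Add2=13; issue SUB r3<-Add1  regs: r0:Mul1,r1:8,r2:8,r3:Add1,r4:13
  c5: issue ADD r3<-Add2  regs: r0:Mul1,r1:8,r2:8,r3:Add2,r4:13
  c6: CDB Add1=5; issue SUB r1<-Add1  regs: r0:Mul1,r1:Add1,r2:8,r3:Add2,r4:13
  c7: CDB Mul1=40; issue SUB r0<-Add3  regs: r0:Add3,r1:Add1,r2:8,r3:Add2,r4:13
  c8: issue MUL r2<-Mul1  regs: r0:Add3,r1:Add1,r2:Mul1,r3:Add2,r4:13
  c9: CDB Add2=80  regs: r0:Add3,r1:Add1,r2:Mul1,r3:80,r4:13
  c10: -  regs: r0:Add3,r1:Add1,r2:Mul1,r3:80,r4:13
  c11: CDB Add1=67  regs: r0:Add3,r1:67,r2:Mul1,r3:80,r4:13
  c12: CDB Add3=67  regs: r0:67,r1:67,r2:Mul1,r3:80,r4:13
  c13: -  regs: r0:67,r1:67,r2:Mul1,r3:80,r4:13
  c14: -  regs: r0:67,r1:67,r2:Mul1,r3:80,r4:13
  c15: -  regs: r0:67,r1:67,r2:Mul1,r3:80,r4:13
  c16: CDB Mul1=871  regs: r0:67,r1:67,r2:871,r3:80,r4:13

STATUS = VALUE 67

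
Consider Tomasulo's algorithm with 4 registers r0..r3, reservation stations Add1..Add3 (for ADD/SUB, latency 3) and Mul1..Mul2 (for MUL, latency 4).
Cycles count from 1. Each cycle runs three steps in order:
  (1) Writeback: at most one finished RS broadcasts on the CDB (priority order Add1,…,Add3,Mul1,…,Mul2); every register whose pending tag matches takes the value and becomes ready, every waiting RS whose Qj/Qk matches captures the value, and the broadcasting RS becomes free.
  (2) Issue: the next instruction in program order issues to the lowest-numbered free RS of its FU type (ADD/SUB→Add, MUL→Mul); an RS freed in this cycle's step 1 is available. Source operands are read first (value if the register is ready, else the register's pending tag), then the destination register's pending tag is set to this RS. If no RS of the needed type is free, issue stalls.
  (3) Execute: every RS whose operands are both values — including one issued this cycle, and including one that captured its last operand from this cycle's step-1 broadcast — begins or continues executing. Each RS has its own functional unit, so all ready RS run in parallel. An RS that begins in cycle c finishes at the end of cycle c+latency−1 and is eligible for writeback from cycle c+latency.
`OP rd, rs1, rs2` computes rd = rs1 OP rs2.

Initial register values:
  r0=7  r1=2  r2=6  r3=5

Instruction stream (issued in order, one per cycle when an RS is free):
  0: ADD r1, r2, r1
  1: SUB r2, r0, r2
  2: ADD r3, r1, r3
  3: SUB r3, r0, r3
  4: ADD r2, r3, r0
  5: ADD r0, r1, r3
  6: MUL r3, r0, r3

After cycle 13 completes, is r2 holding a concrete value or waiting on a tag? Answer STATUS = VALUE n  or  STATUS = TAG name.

STATUS = VALUE 1

  c1: issue ADD r1<-Add1  regs: r0:7,r1:Add1,r2:6,r3:5
  c2: issue SUB r2<-Add2  regs: r0:7,r1:Add1,r2:Add2,r3:5
  c3: issue ADD r3<-Add3  regs: r0:7,r1:Add1,r2:Add2,r3:Add3
  c4: CDB Add1=8; issue SUB r3<-Add1  regs: r0:7,r1:8,r2:Add2,r3:Add1
  c5: CDB Add2=1; issue ADD r2<-Add2  regs: r0:7,r1:8,r2:Add2,r3:Add1
  c6: stall  regs: r0:7,r1:8,r2:Add2,r3:Add1
  c7: CDB Add3=13; issue ADD r0<-Add3  regs: r0:Add3,r1:8,r2:Add2,r3:Add1
  c8: issue MUL r3<-Mul1  regs: r0:Add3,r1:8,r2:Add2,r3:Mul1
  c9: -  regs: r0:Add3,r1:8,r2:Add2,r3:Mul1
  c10: CDB Add1=-6  regs: r0:Add3,r1:8,r2:Add2,r3:Mul1
  c11: -  regs: r0:Add3,r1:8,r2:Add2,r3:Mul1
  c12: -  regs: r0:Add3,r1:8,r2:Add2,r3:Mul1
  c13: CDB Add2=1  regs: r0:Add3,r1:8,r2:1,r3:Mul1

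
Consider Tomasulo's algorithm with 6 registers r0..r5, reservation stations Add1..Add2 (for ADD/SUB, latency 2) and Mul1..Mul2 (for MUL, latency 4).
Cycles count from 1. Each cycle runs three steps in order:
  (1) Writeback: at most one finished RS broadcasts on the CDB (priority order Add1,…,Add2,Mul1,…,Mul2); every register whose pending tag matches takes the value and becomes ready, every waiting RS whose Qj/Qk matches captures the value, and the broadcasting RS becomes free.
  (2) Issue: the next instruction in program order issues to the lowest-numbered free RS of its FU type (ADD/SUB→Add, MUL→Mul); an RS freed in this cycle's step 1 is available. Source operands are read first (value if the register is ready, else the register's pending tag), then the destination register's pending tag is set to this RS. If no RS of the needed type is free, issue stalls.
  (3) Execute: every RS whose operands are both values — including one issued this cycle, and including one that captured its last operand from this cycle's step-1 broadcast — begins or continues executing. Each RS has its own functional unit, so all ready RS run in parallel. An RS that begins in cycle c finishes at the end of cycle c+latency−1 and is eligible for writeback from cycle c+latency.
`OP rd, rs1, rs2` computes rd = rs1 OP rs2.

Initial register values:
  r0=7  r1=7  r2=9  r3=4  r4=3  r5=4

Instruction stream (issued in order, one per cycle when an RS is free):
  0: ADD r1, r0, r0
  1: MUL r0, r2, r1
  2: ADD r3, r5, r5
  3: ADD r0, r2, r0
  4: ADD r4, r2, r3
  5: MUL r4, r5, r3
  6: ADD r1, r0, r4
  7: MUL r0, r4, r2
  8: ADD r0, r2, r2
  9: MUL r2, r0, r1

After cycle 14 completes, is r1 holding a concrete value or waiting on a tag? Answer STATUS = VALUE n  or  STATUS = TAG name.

cycle 1: issue ADD r1<-Add1 // r0:7,r1:Add1,r2:9,r3:4,r4:3,r5:4
cycle 2: issue MUL r0<-Mul1 // r0:Mul1,r1:Add1,r2:9,r3:4,r4:3,r5:4
cycle 3: CDB Add1=14; issue ADD r3<-Add1 // r0:Mul1,r1:14,r2:9,r3:Add1,r4:3,r5:4
cycle 4: issue ADD r0<-Add2 // r0:Add2,r1:14,r2:9,r3:Add1,r4:3,r5:4
cycle 5: CDB Add1=8; issue ADD r4<-Add1 // r0:Add2,r1:14,r2:9,r3:8,r4:Add1,r5:4
cycle 6: issue MUL r4<-Mul2 // r0:Add2,r1:14,r2:9,r3:8,r4:Mul2,r5:4
cycle 7: CDB Add1=17; issue ADD r1<-Add1 // r0:Add2,r1:Add1,r2:9,r3:8,r4:Mul2,r5:4
cycle 8: CDB Mul1=126; issue MUL r0<-Mul1 // r0:Mul1,r1:Add1,r2:9,r3:8,r4:Mul2,r5:4
cycle 9: stall // r0:Mul1,r1:Add1,r2:9,r3:8,r4:Mul2,r5:4
cycle 10: CDB Add2=135; issue ADD r0<-Add2 // r0:Add2,r1:Add1,r2:9,r3:8,r4:Mul2,r5:4
cycle 11: CDB Mul2=32; issue MUL r2<-Mul2 // r0:Add2,r1:Add1,r2:Mul2,r3:8,r4:32,r5:4
cycle 12: CDB Add2=18 // r0:18,r1:Add1,r2:Mul2,r3:8,r4:32,r5:4
cycle 13: CDB Add1=167 // r0:18,r1:167,r2:Mul2,r3:8,r4:32,r5:4
cycle 14: - // r0:18,r1:167,r2:Mul2,r3:8,r4:32,r5:4

STATUS = VALUE 167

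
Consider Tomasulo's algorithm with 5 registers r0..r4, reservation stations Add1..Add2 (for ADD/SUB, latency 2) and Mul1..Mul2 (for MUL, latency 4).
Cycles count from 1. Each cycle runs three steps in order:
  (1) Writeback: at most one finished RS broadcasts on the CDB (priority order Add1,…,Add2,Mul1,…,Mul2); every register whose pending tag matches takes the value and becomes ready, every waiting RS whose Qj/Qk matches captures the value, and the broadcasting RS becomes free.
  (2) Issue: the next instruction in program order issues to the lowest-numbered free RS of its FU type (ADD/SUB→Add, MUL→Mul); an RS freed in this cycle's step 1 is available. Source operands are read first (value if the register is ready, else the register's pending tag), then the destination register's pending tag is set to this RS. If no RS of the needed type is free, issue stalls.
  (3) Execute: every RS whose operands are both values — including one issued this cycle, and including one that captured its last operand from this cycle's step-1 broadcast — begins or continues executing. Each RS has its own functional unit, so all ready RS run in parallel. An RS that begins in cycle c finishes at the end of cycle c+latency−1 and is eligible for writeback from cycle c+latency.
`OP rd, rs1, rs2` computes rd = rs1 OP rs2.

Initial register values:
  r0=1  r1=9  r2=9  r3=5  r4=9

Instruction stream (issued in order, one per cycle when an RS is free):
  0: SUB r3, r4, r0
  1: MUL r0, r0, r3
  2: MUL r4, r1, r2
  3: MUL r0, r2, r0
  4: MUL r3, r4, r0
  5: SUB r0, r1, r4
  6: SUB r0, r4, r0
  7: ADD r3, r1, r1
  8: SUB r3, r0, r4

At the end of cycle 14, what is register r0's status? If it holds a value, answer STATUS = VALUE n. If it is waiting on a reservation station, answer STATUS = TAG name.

STATUS = VALUE 153

c1: issue SUB r3<-Add1 | r0:1,r1:9,r2:9,r3:Add1,r4:9
c2: issue MUL r0<-Mul1 | r0:Mul1,r1:9,r2:9,r3:Add1,r4:9
c3: CDB Add1=8; issue MUL r4<-Mul2 | r0:Mul1,r1:9,r2:9,r3:8,r4:Mul2
c4: stall | r0:Mul1,r1:9,r2:9,r3:8,r4:Mul2
c5: stall | r0:Mul1,r1:9,r2:9,r3:8,r4:Mul2
c6: stall | r0:Mul1,r1:9,r2:9,r3:8,r4:Mul2
c7: CDB Mul1=8; issue MUL r0<-Mul1 | r0:Mul1,r1:9,r2:9,r3:8,r4:Mul2
c8: CDB Mul2=81; issue MUL r3<-Mul2 | r0:Mul1,r1:9,r2:9,r3:Mul2,r4:81
c9: issue SUB r0<-Add1 | r0:Add1,r1:9,r2:9,r3:Mul2,r4:81
c10: issue SUB r0<-Add2 | r0:Add2,r1:9,r2:9,r3:Mul2,r4:81
c11: CDB Add1=-72; issue ADD r3<-Add1 | r0:Add2,r1:9,r2:9,r3:Add1,r4:81
c12: CDB Mul1=72; stall | r0:Add2,r1:9,r2:9,r3:Add1,r4:81
c13: CDB Add1=18; issue SUB r3<-Add1 | r0:Add2,r1:9,r2:9,r3:Add1,r4:81
c14: CDB Add2=153 | r0:153,r1:9,r2:9,r3:Add1,r4:81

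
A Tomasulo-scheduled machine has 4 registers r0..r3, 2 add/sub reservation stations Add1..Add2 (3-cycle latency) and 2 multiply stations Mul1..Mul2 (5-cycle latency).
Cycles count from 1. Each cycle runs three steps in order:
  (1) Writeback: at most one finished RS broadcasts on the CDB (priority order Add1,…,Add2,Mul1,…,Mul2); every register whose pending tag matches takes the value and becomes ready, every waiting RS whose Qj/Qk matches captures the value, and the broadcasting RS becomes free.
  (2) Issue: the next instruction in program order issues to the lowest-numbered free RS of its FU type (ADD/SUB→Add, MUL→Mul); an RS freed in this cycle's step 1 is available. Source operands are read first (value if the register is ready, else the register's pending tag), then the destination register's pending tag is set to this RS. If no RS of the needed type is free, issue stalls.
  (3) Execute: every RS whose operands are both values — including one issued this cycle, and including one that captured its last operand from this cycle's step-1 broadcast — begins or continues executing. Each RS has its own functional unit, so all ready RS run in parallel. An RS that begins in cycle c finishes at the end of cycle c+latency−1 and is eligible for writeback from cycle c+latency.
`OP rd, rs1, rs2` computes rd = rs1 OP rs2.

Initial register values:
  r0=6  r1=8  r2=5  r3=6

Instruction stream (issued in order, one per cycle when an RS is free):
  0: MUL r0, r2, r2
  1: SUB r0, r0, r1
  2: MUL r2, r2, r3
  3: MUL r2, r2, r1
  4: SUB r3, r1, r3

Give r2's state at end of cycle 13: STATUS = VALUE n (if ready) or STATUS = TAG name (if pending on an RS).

STATUS = VALUE 240

cycle 1: issue MUL r0<-Mul1 // r0:Mul1,r1:8,r2:5,r3:6
cycle 2: issue SUB r0<-Add1 // r0:Add1,r1:8,r2:5,r3:6
cycle 3: issue MUL r2<-Mul2 // r0:Add1,r1:8,r2:Mul2,r3:6
cycle 4: stall // r0:Add1,r1:8,r2:Mul2,r3:6
cycle 5: stall // r0:Add1,r1:8,r2:Mul2,r3:6
cycle 6: CDB Mul1=25; issue MUL r2<-Mul1 // r0:Add1,r1:8,r2:Mul1,r3:6
cycle 7: issue SUB r3<-Add2 // r0:Add1,r1:8,r2:Mul1,r3:Add2
cycle 8: CDB Mul2=30 // r0:Add1,r1:8,r2:Mul1,r3:Add2
cycle 9: CDB Add1=17 // r0:17,r1:8,r2:Mul1,r3:Add2
cycle 10: CDB Add2=2 // r0:17,r1:8,r2:Mul1,r3:2
cycle 11: - // r0:17,r1:8,r2:Mul1,r3:2
cycle 12: - // r0:17,r1:8,r2:Mul1,r3:2
cycle 13: CDB Mul1=240 // r0:17,r1:8,r2:240,r3:2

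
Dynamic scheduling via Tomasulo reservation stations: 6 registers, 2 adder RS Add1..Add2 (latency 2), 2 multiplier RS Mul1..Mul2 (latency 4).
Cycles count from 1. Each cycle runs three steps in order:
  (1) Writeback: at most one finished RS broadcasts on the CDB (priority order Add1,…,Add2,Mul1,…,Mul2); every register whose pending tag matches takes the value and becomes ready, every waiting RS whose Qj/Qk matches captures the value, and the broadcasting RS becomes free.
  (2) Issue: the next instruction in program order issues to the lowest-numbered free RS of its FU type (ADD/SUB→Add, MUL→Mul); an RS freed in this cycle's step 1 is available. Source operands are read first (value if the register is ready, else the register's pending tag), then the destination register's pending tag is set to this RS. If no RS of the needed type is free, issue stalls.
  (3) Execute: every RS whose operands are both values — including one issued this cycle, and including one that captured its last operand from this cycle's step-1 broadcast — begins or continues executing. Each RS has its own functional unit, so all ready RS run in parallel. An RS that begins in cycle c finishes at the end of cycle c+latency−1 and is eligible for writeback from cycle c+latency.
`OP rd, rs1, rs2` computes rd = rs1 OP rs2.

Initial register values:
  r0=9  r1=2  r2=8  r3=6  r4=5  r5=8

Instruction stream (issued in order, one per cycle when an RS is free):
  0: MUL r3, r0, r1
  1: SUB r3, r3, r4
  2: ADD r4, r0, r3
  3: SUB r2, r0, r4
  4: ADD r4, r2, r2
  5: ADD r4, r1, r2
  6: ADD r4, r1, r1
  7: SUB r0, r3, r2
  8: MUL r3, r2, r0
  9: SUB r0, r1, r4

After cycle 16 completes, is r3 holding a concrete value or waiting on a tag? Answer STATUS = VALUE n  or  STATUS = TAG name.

STATUS = TAG Mul1

cycle 1: issue MUL r3<-Mul1 // r0:9,r1:2,r2:8,r3:Mul1,r4:5,r5:8
cycle 2: issue SUB r3<-Add1 // r0:9,r1:2,r2:8,r3:Add1,r4:5,r5:8
cycle 3: issue ADD r4<-Add2 // r0:9,r1:2,r2:8,r3:Add1,r4:Add2,r5:8
cycle 4: stall // r0:9,r1:2,r2:8,r3:Add1,r4:Add2,r5:8
cycle 5: CDB Mul1=18; stall // r0:9,r1:2,r2:8,r3:Add1,r4:Add2,r5:8
cycle 6: stall // r0:9,r1:2,r2:8,r3:Add1,r4:Add2,r5:8
cycle 7: CDB Add1=13; issue SUB r2<-Add1 // r0:9,r1:2,r2:Add1,r3:13,r4:Add2,r5:8
cycle 8: stall // r0:9,r1:2,r2:Add1,r3:13,r4:Add2,r5:8
cycle 9: CDB Add2=22; issue ADD r4<-Add2 // r0:9,r1:2,r2:Add1,r3:13,r4:Add2,r5:8
cycle 10: stall // r0:9,r1:2,r2:Add1,r3:13,r4:Add2,r5:8
cycle 11: CDB Add1=-13; issue ADD r4<-Add1 // r0:9,r1:2,r2:-13,r3:13,r4:Add1,r5:8
cycle 12: stall // r0:9,r1:2,r2:-13,r3:13,r4:Add1,r5:8
cycle 13: CDB Add1=-11; issue ADD r4<-Add1 // r0:9,r1:2,r2:-13,r3:13,r4:Add1,r5:8
cycle 14: CDB Add2=-26; issue SUB r0<-Add2 // r0:Add2,r1:2,r2:-13,r3:13,r4:Add1,r5:8
cycle 15: CDB Add1=4; issue MUL r3<-Mul1 // r0:Add2,r1:2,r2:-13,r3:Mul1,r4:4,r5:8
cycle 16: CDB Add2=26; issue SUB r0<-Add1 // r0:Add1,r1:2,r2:-13,r3:Mul1,r4:4,r5:8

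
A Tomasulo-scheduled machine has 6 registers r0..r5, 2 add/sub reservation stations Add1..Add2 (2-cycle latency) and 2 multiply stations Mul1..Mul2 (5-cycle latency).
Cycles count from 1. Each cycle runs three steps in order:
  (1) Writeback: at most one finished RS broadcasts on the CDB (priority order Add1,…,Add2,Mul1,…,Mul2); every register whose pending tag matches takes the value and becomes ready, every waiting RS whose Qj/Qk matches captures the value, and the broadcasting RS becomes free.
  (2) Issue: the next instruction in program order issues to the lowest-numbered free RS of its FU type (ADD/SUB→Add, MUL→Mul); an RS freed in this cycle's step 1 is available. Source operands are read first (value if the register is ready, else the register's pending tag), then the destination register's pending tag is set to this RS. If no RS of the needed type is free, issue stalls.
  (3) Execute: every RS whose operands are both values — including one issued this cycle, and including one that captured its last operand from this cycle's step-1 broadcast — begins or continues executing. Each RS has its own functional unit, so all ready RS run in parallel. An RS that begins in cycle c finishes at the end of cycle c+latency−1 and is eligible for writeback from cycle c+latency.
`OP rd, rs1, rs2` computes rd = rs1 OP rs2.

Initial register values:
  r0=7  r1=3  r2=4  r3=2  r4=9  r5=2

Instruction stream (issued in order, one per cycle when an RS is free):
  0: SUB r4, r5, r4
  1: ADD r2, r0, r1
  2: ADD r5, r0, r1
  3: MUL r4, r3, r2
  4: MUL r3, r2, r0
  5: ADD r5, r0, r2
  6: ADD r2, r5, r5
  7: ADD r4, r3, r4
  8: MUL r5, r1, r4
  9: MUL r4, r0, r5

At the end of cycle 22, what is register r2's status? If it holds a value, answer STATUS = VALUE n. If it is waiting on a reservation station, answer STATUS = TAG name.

STATUS = VALUE 34

  c1: issue SUB r4<-Add1  regs: r0:7,r1:3,r2:4,r3:2,r4:Add1,r5:2
  c2: issue ADD r2<-Add2  regs: r0:7,r1:3,r2:Add2,r3:2,r4:Add1,r5:2
  c3: CDB Add1=-7; issue ADD r5<-Add1  regs: r0:7,r1:3,r2:Add2,r3:2,r4:-7,r5:Add1
  c4: CDB Add2=10; issue MUL r4<-Mul1  regs: r0:7,r1:3,r2:10,r3:2,r4:Mul1,r5:Add1
  c5: CDB Add1=10; issue MUL r3<-Mul2  regs: r0:7,r1:3,r2:10,r3:Mul2,r4:Mul1,r5:10
  c6: issue ADD r5<-Add1  regs: r0:7,r1:3,r2:10,r3:Mul2,r4:Mul1,r5:Add1
  c7: issue ADD r2<-Add2  regs: r0:7,r1:3,r2:Add2,r3:Mul2,r4:Mul1,r5:Add1
  c8: CDB Add1=17; issue ADD r4<-Add1  regs: r0:7,r1:3,r2:Add2,r3:Mul2,r4:Add1,r5:17
  c9: CDB Mul1=20; issue MUL r5<-Mul1  regs: r0:7,r1:3,r2:Add2,r3:Mul2,r4:Add1,r5:Mul1
  c10: CDB Add2=34; stall  regs: r0:7,r1:3,r2:34,r3:Mul2,r4:Add1,r5:Mul1
  c11: CDB Mul2=70; issue MUL r4<-Mul2  regs: r0:7,r1:3,r2:34,r3:70,r4:Mul2,r5:Mul1
  c12: -  regs: r0:7,r1:3,r2:34,r3:70,r4:Mul2,r5:Mul1
  c13: CDB Add1=90  regs: r0:7,r1:3,r2:34,r3:70,r4:Mul2,r5:Mul1
  c14: -  regs: r0:7,r1:3,r2:34,r3:70,r4:Mul2,r5:Mul1
  c15: -  regs: r0:7,r1:3,r2:34,r3:70,r4:Mul2,r5:Mul1
  c16: -  regs: r0:7,r1:3,r2:34,r3:70,r4:Mul2,r5:Mul1
  c17: -  regs: r0:7,r1:3,r2:34,r3:70,r4:Mul2,r5:Mul1
  c18: CDB Mul1=270  regs: r0:7,r1:3,r2:34,r3:70,r4:Mul2,r5:270
  c19: -  regs: r0:7,r1:3,r2:34,r3:70,r4:Mul2,r5:270
  c20: -  regs: r0:7,r1:3,r2:34,r3:70,r4:Mul2,r5:270
  c21: -  regs: r0:7,r1:3,r2:34,r3:70,r4:Mul2,r5:270
  c22: -  regs: r0:7,r1:3,r2:34,r3:70,r4:Mul2,r5:270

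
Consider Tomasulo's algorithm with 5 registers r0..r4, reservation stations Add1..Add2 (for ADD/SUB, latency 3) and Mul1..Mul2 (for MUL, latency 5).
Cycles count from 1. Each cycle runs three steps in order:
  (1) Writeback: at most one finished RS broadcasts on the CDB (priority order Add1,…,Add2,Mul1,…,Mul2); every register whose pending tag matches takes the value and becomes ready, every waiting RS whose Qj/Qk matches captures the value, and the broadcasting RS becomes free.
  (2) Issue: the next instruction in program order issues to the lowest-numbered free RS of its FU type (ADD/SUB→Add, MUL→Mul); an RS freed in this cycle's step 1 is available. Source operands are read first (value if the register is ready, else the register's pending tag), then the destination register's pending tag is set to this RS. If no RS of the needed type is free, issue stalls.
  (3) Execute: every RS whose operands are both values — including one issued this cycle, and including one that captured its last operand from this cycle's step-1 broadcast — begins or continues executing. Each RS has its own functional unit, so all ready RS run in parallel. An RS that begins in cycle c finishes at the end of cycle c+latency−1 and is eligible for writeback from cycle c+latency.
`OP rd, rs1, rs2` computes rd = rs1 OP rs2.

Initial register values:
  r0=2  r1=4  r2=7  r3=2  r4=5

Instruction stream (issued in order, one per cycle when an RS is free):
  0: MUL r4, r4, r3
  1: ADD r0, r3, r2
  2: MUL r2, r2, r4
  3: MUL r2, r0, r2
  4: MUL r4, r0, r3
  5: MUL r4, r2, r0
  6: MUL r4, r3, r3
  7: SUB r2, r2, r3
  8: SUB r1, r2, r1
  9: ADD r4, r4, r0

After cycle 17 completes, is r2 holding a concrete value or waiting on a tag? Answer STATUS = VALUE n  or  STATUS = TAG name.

c1: issue MUL r4<-Mul1 | r0:2,r1:4,r2:7,r3:2,r4:Mul1
c2: issue ADD r0<-Add1 | r0:Add1,r1:4,r2:7,r3:2,r4:Mul1
c3: issue MUL r2<-Mul2 | r0:Add1,r1:4,r2:Mul2,r3:2,r4:Mul1
c4: stall | r0:Add1,r1:4,r2:Mul2,r3:2,r4:Mul1
c5: CDB Add1=9; stall | r0:9,r1:4,r2:Mul2,r3:2,r4:Mul1
c6: CDB Mul1=10; issue MUL r2<-Mul1 | r0:9,r1:4,r2:Mul1,r3:2,r4:10
c7: stall | r0:9,r1:4,r2:Mul1,r3:2,r4:10
c8: stall | r0:9,r1:4,r2:Mul1,r3:2,r4:10
c9: stall | r0:9,r1:4,r2:Mul1,r3:2,r4:10
c10: stall | r0:9,r1:4,r2:Mul1,r3:2,r4:10
c11: CDB Mul2=70; issue MUL r4<-Mul2 | r0:9,r1:4,r2:Mul1,r3:2,r4:Mul2
c12: stall | r0:9,r1:4,r2:Mul1,r3:2,r4:Mul2
c13: stall | r0:9,r1:4,r2:Mul1,r3:2,r4:Mul2
c14: stall | r0:9,r1:4,r2:Mul1,r3:2,r4:Mul2
c15: stall | r0:9,r1:4,r2:Mul1,r3:2,r4:Mul2
c16: CDB Mul1=630; issue MUL r4<-Mul1 | r0:9,r1:4,r2:630,r3:2,r4:Mul1
c17: CDB Mul2=18; issue MUL r4<-Mul2 | r0:9,r1:4,r2:630,r3:2,r4:Mul2

STATUS = VALUE 630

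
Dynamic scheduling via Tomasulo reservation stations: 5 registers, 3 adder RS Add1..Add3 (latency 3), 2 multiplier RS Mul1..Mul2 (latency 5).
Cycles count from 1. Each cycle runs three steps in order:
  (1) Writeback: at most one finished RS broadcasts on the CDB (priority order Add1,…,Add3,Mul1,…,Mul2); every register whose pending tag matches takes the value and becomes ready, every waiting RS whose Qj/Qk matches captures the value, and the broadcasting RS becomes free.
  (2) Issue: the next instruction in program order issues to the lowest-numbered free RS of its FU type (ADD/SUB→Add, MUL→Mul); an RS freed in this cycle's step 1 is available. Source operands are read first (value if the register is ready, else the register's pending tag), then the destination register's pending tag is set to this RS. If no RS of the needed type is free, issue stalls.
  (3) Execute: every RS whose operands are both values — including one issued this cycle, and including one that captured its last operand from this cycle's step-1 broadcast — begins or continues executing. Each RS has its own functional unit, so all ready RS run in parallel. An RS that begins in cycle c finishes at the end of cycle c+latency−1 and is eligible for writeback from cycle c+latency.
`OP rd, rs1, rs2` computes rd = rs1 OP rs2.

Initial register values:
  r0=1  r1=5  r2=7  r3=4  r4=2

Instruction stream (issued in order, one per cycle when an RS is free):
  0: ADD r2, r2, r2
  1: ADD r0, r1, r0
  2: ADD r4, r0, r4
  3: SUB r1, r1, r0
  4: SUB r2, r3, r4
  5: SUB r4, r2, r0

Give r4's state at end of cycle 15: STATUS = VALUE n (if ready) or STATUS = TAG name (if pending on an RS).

c1: issue ADD r2<-Add1 | r0:1,r1:5,r2:Add1,r3:4,r4:2
c2: issue ADD r0<-Add2 | r0:Add2,r1:5,r2:Add1,r3:4,r4:2
c3: issue ADD r4<-Add3 | r0:Add2,r1:5,r2:Add1,r3:4,r4:Add3
c4: CDB Add1=14; issue SUB r1<-Add1 | r0:Add2,r1:Add1,r2:14,r3:4,r4:Add3
c5: CDB Add2=6; issue SUB r2<-Add2 | r0:6,r1:Add1,r2:Add2,r3:4,r4:Add3
c6: stall | r0:6,r1:Add1,r2:Add2,r3:4,r4:Add3
c7: stall | r0:6,r1:Add1,r2:Add2,r3:4,r4:Add3
c8: CDB Add1=-1; issue SUB r4<-Add1 | r0:6,r1:-1,r2:Add2,r3:4,r4:Add1
c9: CDB Add3=8 | r0:6,r1:-1,r2:Add2,r3:4,r4:Add1
c10: - | r0:6,r1:-1,r2:Add2,r3:4,r4:Add1
c11: - | r0:6,r1:-1,r2:Add2,r3:4,r4:Add1
c12: CDB Add2=-4 | r0:6,r1:-1,r2:-4,r3:4,r4:Add1
c13: - | r0:6,r1:-1,r2:-4,r3:4,r4:Add1
c14: - | r0:6,r1:-1,r2:-4,r3:4,r4:Add1
c15: CDB Add1=-10 | r0:6,r1:-1,r2:-4,r3:4,r4:-10

STATUS = VALUE -10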